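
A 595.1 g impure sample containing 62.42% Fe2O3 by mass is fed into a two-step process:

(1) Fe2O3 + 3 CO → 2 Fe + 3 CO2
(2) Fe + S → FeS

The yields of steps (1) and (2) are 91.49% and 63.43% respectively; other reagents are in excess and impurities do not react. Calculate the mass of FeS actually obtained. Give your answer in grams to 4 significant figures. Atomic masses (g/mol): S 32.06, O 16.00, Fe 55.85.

Pure Fe2O3 = 595.1 × 0.6242 = 371.46 g.
M(Fe2O3) = 2(55.85) + 3(16.00) = 159.70 g/mol.
M(FeS) = 55.85 + 32.06 = 87.91 g/mol.
n(Fe2O3) = 371.46 / 159.70 = 2.3260 mol.
Step 1 (Fe2O3:Fe = 1:2): theoretical n(Fe) = 4.6520 mol; at 91.49% yield, n(Fe) = 4.2561 mol.
Step 2 (Fe:FeS = 1:1): theoretical n(FeS) = 4.2561 mol, so theoretical mass = 4.2561 × 87.91 = 374.15 g.
At 63.43% yield, actual mass of FeS = 374.15 × 0.6343 = 237.33 g.

237.3 g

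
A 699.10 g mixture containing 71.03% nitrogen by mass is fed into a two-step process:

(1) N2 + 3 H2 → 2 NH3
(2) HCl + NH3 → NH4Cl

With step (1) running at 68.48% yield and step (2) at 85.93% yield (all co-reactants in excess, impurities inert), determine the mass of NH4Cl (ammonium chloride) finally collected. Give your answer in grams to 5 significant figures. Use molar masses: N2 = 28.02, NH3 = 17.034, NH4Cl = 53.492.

1115.7 g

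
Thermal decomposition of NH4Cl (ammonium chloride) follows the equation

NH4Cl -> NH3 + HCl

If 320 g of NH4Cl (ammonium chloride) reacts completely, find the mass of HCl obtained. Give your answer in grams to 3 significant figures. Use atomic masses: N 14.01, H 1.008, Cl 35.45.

218 g

M(NH4Cl) = 14.01 + 4(1.008) + 35.45 = 53.492 g/mol.
M(HCl) = 1.008 + 35.45 = 36.458 g/mol.
n(NH4Cl) = 320.0 g / 53.492 g/mol = 5.982 mol.
From the equation the NH4Cl:HCl mole ratio is 1:1, so n(HCl) = 5.982 × 1/1 = 5.982 mol.
Mass of HCl = 5.982 mol × 36.458 g/mol = 218.1 g.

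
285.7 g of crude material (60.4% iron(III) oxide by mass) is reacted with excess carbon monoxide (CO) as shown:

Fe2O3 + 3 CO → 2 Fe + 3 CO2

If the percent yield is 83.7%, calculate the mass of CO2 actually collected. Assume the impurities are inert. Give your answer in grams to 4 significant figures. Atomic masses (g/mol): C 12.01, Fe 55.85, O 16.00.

Pure Fe2O3 available = 285.7 g × 0.604 = 172.56 g.
M(Fe2O3) = 2(55.85) + 3(16.00) = 159.70 g/mol.
M(CO2) = 12.01 + 2(16.00) = 44.01 g/mol.
n(Fe2O3) = 172.56 g / 159.70 g/mol = 1.0805 mol.
From the equation the Fe2O3:CO2 mole ratio is 1:3, so n(CO2) = 1.0805 × 3/1 = 3.2416 mol.
Mass of CO2 = 3.2416 mol × 44.01 g/mol = 142.66 g.
Actual mass collected = 142.66 g × 0.837 = 119.41 g.

119.4 g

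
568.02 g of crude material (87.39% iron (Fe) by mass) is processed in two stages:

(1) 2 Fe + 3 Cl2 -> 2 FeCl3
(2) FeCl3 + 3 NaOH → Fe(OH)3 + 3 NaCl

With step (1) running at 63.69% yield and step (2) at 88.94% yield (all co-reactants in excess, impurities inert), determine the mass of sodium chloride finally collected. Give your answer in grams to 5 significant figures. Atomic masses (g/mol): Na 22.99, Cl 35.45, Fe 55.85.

882.68 g

Pure Fe = 568.02 × 0.8739 = 496.393 g.
M(Fe) = 55.85 g/mol.
M(NaCl) = 22.99 + 35.45 = 58.44 g/mol.
n(Fe) = 496.393 / 55.85 = 8.88796 mol.
Step 1 (Fe:FeCl3 = 2:2): theoretical n(FeCl3) = 8.88796 mol; at 63.69% yield, n(FeCl3) = 5.66074 mol.
Step 2 (FeCl3:NaCl = 1:3): theoretical n(NaCl) = 16.9822 mol, so theoretical mass = 16.9822 × 58.44 = 992.441 g.
At 88.94% yield, actual mass of NaCl = 992.441 × 0.8894 = 882.677 g.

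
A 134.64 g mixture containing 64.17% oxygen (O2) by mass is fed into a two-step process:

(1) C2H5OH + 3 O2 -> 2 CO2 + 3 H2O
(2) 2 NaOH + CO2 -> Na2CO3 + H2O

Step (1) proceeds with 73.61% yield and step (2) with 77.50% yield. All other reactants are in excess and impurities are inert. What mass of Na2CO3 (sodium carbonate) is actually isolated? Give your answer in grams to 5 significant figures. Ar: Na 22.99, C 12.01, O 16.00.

Pure O2 = 134.64 × 0.6417 = 86.3985 g.
M(O2) = 2(16.00) = 32.00 g/mol.
M(Na2CO3) = 2(22.99) + 12.01 + 3(16.00) = 105.99 g/mol.
n(O2) = 86.3985 / 32.00 = 2.69995 mol.
Step 1 (O2:CO2 = 3:2): theoretical n(CO2) = 1.79997 mol; at 73.61% yield, n(CO2) = 1.32496 mol.
Step 2 (CO2:Na2CO3 = 1:1): theoretical n(Na2CO3) = 1.32496 mol, so theoretical mass = 1.32496 × 105.99 = 140.432 g.
At 77.50% yield, actual mass of Na2CO3 = 140.432 × 0.7750 = 108.835 g.

108.83 g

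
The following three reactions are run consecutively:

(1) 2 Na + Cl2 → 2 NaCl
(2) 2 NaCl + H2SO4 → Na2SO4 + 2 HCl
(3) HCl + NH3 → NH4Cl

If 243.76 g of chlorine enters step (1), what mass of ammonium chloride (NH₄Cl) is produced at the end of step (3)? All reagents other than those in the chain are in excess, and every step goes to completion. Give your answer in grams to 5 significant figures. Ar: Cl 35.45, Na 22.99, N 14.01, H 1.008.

367.82 g

M(Cl2) = 2(35.45) = 70.90 g/mol.
M(NH4Cl) = 14.01 + 4(1.008) + 35.45 = 53.492 g/mol.
n(Cl2) = 243.76 / 70.90 = 3.43808 mol.
Reaction (1): Cl2→NaCl ratio 1:2 ⇒ n(NaCl) = 6.87616 mol.
Reaction (2): NaCl→HCl ratio 2:2 ⇒ n(HCl) = 6.87616 mol.
Reaction (3): HCl→NH4Cl ratio 1:1 ⇒ n(NH4Cl) = 6.87616 mol.
Mass of NH4Cl = 6.87616 × 53.492 = 367.820 g.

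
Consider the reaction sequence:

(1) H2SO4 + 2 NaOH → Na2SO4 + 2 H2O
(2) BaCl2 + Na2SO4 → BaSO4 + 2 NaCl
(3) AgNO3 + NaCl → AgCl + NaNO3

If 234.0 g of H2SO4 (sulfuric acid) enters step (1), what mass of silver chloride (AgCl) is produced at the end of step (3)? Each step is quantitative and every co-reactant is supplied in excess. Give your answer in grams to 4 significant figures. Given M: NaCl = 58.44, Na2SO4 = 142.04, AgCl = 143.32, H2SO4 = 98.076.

n(H2SO4) = 234.0 / 98.076 = 2.3859 mol.
Reaction (1): H2SO4→Na2SO4 ratio 1:1 ⇒ n(Na2SO4) = 2.3859 mol.
Reaction (2): Na2SO4→NaCl ratio 1:2 ⇒ n(NaCl) = 4.7718 mol.
Reaction (3): NaCl→AgCl ratio 1:1 ⇒ n(AgCl) = 4.7718 mol.
Mass of AgCl = 4.7718 × 143.32 = 683.90 g.

683.9 g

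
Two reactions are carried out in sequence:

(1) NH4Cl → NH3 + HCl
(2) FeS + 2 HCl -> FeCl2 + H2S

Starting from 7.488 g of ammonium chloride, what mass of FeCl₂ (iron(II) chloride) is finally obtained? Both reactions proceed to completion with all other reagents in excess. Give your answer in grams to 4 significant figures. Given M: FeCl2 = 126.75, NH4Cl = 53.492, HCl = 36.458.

n(NH4Cl) = 7.4880 / 53.492 = 0.13998 mol.
Step 1 gives a 1:1 ratio of NH4Cl to HCl, so n(HCl) = 0.13998 mol.
In step 2 the HCl:FeCl2 ratio is 2:1, so n(FeCl2) = 0.069992 mol.
Mass of FeCl2 = 0.069992 × 126.75 = 8.8715 g.

8.871 g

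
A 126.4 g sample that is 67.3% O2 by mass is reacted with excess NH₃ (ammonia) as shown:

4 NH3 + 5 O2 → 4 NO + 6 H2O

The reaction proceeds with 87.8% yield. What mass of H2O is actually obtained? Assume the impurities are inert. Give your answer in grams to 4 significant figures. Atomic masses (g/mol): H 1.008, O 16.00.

50.46 g

Pure O2 available = 126.4 g × 0.673 = 85.067 g.
M(O2) = 2(16.00) = 32.00 g/mol.
M(H2O) = 2(1.008) + 16.00 = 18.016 g/mol.
n(O2) = 85.067 g / 32.00 g/mol = 2.6583 mol.
From the equation the O2:H2O mole ratio is 5:6, so n(H2O) = 2.6583 × 6/5 = 3.1900 mol.
Mass of H2O = 3.1900 mol × 18.016 g/mol = 57.471 g.
Actual mass collected = 57.471 g × 0.878 = 50.460 g.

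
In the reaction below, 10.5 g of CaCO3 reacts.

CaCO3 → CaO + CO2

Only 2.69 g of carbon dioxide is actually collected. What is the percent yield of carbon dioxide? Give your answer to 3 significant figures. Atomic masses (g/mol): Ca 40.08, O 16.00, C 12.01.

M(CaCO3) = 40.08 + 12.01 + 3(16.00) = 100.09 g/mol.
M(CO2) = 12.01 + 2(16.00) = 44.01 g/mol.
n(CaCO3) = 10.50 g / 100.09 g/mol = 0.1049 mol.
From the equation the CaCO3:CO2 mole ratio is 1:1, so n(CO2) = 0.1049 × 1/1 = 0.1049 mol.
Mass of CO2 = 0.1049 mol × 44.01 g/mol = 4.617 g.
This is the theoretical yield. Percent yield = 2.69 g / 4.617 g × 100% = 58.26%.

58.3 %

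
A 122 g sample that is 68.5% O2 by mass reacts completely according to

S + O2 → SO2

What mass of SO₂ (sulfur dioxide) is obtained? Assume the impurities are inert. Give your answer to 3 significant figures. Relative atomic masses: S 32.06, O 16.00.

167 g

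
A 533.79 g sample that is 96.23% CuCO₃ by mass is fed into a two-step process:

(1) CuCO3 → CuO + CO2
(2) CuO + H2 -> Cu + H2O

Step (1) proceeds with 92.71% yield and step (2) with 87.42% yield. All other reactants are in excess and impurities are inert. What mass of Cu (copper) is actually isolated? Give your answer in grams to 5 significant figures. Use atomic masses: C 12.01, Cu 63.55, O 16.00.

214.12 g

Pure CuCO3 = 533.79 × 0.9623 = 513.666 g.
M(CuCO3) = 63.55 + 12.01 + 3(16.00) = 123.56 g/mol.
M(Cu) = 63.55 g/mol.
n(CuCO3) = 513.666 / 123.56 = 4.15722 mol.
Step 1 (CuCO3:CuO = 1:1): theoretical n(CuO) = 4.15722 mol; at 92.71% yield, n(CuO) = 3.85416 mol.
Step 2 (CuO:Cu = 1:1): theoretical n(Cu) = 3.85416 mol, so theoretical mass = 3.85416 × 63.55 = 244.932 g.
At 87.42% yield, actual mass of Cu = 244.932 × 0.8742 = 214.119 g.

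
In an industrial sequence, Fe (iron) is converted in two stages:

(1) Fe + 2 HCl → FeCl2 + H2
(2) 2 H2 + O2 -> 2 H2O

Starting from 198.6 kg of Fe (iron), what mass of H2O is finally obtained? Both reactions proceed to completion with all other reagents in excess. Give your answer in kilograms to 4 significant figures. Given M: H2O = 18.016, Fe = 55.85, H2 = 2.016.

64.06 kg

198.6 kg = 198600 g.
n(Fe) = 198600 / 55.85 = 3556.0 mol.
Step 1 gives a 1:1 ratio of Fe to H2, so n(H2) = 3556.0 mol.
In step 2 the H2:H2O ratio is 2:2, so n(H2O) = 3556.0 mol.
Mass of H2O = 3556.0 × 18.016 = 64064 g = 64.06 kg.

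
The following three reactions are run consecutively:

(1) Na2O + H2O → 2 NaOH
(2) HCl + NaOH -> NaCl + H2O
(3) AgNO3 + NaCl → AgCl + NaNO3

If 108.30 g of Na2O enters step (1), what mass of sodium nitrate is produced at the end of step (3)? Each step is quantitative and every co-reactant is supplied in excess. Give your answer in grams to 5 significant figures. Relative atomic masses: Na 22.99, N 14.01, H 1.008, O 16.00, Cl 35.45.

297.05 g

M(Na2O) = 2(22.99) + 16.00 = 61.98 g/mol.
M(NaNO3) = 22.99 + 14.01 + 3(16.00) = 85.00 g/mol.
n(Na2O) = 108.30 / 61.98 = 1.74734 mol.
Reaction (1): Na2O→NaOH ratio 1:2 ⇒ n(NaOH) = 3.49468 mol.
Reaction (2): NaOH→NaCl ratio 1:1 ⇒ n(NaCl) = 3.49468 mol.
Reaction (3): NaCl→NaNO3 ratio 1:1 ⇒ n(NaNO3) = 3.49468 mol.
Mass of NaNO3 = 3.49468 × 85.00 = 297.047 g.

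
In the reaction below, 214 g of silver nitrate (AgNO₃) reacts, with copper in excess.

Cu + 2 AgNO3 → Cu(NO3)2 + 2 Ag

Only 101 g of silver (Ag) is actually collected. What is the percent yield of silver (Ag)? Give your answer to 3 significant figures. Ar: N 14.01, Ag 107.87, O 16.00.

74.3 %

M(AgNO3) = 107.87 + 14.01 + 3(16.00) = 169.88 g/mol.
M(Ag) = 107.87 g/mol.
n(AgNO3) = 214.0 g / 169.88 g/mol = 1.260 mol.
From the equation the AgNO3:Ag mole ratio is 2:2, so n(Ag) = 1.260 × 2/2 = 1.260 mol.
Mass of Ag = 1.260 mol × 107.87 g/mol = 135.9 g.
This is the theoretical yield. Percent yield = 101 g / 135.9 g × 100% = 74.33%.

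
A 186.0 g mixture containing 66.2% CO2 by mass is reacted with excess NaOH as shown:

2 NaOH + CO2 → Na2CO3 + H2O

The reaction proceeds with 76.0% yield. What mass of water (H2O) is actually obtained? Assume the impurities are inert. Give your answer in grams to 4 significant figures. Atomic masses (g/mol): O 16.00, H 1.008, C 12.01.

38.31 g

Pure CO2 available = 186.0 g × 0.662 = 123.13 g.
M(CO2) = 12.01 + 2(16.00) = 44.01 g/mol.
M(H2O) = 2(1.008) + 16.00 = 18.016 g/mol.
n(CO2) = 123.13 g / 44.01 g/mol = 2.7978 mol.
From the equation the CO2:H2O mole ratio is 1:1, so n(H2O) = 2.7978 × 1/1 = 2.7978 mol.
Mass of H2O = 2.7978 mol × 18.016 g/mol = 50.406 g.
Actual mass collected = 50.406 g × 0.760 = 38.308 g.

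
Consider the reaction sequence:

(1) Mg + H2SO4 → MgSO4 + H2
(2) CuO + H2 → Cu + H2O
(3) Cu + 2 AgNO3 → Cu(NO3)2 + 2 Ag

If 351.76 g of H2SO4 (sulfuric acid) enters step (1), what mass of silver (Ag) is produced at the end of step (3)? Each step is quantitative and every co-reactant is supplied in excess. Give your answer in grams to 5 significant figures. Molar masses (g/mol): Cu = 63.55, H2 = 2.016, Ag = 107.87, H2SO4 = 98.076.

773.77 g

n(H2SO4) = 351.76 / 98.076 = 3.58661 mol.
Reaction (1): H2SO4→H2 ratio 1:1 ⇒ n(H2) = 3.58661 mol.
Reaction (2): H2→Cu ratio 1:1 ⇒ n(Cu) = 3.58661 mol.
Reaction (3): Cu→Ag ratio 1:2 ⇒ n(Ag) = 7.17321 mol.
Mass of Ag = 7.17321 × 107.87 = 773.774 g.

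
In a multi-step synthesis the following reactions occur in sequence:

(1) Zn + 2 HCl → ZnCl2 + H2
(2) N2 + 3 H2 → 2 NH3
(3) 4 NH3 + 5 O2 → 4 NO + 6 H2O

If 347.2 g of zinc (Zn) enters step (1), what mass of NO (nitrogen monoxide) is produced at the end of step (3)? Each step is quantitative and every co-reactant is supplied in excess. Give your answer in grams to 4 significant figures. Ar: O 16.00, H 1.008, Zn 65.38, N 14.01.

M(Zn) = 65.38 g/mol.
M(NO) = 14.01 + 16.00 = 30.01 g/mol.
n(Zn) = 347.2 / 65.38 = 5.3105 mol.
Reaction (1): Zn→H2 ratio 1:1 ⇒ n(H2) = 5.3105 mol.
Reaction (2): H2→NH3 ratio 3:2 ⇒ n(NH3) = 3.5403 mol.
Reaction (3): NH3→NO ratio 4:4 ⇒ n(NO) = 3.5403 mol.
Mass of NO = 3.5403 × 30.01 = 106.25 g.

106.2 g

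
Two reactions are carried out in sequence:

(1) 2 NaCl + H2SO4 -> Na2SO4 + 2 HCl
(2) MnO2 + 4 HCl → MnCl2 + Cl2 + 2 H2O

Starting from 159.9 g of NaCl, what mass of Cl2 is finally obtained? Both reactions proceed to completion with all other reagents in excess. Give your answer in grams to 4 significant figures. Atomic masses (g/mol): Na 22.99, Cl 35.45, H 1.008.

48.50 g

M(NaCl) = 22.99 + 35.45 = 58.44 g/mol.
M(Cl2) = 2(35.45) = 70.90 g/mol.
n(NaCl) = 159.90 / 58.44 = 2.7361 mol.
Step 1 gives a 2:2 ratio of NaCl to HCl, so n(HCl) = 2.7361 mol.
In step 2 the HCl:Cl2 ratio is 4:1, so n(Cl2) = 0.68403 mol.
Mass of Cl2 = 0.68403 × 70.90 = 48.498 g.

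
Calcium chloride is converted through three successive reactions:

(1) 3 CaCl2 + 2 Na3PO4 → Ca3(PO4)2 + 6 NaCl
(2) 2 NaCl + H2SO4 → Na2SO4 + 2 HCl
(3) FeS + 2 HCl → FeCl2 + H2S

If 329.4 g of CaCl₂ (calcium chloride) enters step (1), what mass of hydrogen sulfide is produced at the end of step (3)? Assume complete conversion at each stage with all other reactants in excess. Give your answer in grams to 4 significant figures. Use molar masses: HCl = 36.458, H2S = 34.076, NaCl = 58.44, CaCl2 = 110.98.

n(CaCl2) = 329.4 / 110.98 = 2.9681 mol.
Reaction (1): CaCl2→NaCl ratio 3:6 ⇒ n(NaCl) = 5.9362 mol.
Reaction (2): NaCl→HCl ratio 2:2 ⇒ n(HCl) = 5.9362 mol.
Reaction (3): HCl→H2S ratio 2:1 ⇒ n(H2S) = 2.9681 mol.
Mass of H2S = 2.9681 × 34.076 = 101.14 g.

101.1 g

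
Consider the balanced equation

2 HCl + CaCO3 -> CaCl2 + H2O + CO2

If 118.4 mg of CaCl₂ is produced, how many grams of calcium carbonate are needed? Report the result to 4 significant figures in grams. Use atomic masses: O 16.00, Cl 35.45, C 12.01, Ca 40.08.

0.1068 g

M(CaCl2) = 40.08 + 2(35.45) = 110.98 g/mol.
M(CaCO3) = 40.08 + 12.01 + 3(16.00) = 100.09 g/mol.
Convert: 118.4 mg = 0.11840 g.
n(CaCl2) = 0.11840 g / 110.98 g/mol = 0.0010669 mol.
From the equation the CaCl2:CaCO3 mole ratio is 1:1, so n(CaCO3) = 0.0010669 × 1/1 = 0.0010669 mol.
Mass of CaCO3 = 0.0010669 mol × 100.09 g/mol = 0.10678 g.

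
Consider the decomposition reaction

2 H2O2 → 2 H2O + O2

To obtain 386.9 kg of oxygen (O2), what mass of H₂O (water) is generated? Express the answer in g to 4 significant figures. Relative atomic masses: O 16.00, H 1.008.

435600 g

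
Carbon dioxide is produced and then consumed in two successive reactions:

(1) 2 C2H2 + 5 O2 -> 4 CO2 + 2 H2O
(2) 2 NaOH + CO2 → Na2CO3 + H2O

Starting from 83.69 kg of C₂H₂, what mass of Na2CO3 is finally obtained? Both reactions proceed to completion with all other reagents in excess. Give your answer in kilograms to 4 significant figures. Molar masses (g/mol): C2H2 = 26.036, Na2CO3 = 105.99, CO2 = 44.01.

681.4 kg

83.69 kg = 83690 g.
n(C2H2) = 83690 / 26.036 = 3214.4 mol.
Step 1 gives a 2:4 ratio of C2H2 to CO2, so n(CO2) = 6428.8 mol.
In step 2 the CO2:Na2CO3 ratio is 1:1, so n(Na2CO3) = 6428.8 mol.
Mass of Na2CO3 = 6428.8 × 105.99 = 681390 g = 681.4 kg.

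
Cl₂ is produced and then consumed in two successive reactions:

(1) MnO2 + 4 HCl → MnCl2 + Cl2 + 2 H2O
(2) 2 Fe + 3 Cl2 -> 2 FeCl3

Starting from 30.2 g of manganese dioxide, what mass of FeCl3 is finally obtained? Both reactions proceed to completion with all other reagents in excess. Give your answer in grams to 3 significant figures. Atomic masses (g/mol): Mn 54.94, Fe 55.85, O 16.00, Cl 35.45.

37.6 g

M(MnO2) = 54.94 + 2(16.00) = 86.94 g/mol.
M(FeCl3) = 55.85 + 3(35.45) = 162.20 g/mol.
n(MnO2) = 30.20 / 86.94 = 0.3474 mol.
Step 1 gives a 1:1 ratio of MnO2 to Cl2, so n(Cl2) = 0.3474 mol.
In step 2 the Cl2:FeCl3 ratio is 3:2, so n(FeCl3) = 0.2316 mol.
Mass of FeCl3 = 0.2316 × 162.20 = 37.56 g.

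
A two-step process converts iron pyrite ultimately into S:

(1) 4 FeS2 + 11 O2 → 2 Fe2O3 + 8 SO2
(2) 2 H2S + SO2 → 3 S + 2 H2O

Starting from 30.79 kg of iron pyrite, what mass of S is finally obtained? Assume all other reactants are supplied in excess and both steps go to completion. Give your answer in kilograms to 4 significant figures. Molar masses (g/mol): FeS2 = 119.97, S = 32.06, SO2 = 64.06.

49.37 kg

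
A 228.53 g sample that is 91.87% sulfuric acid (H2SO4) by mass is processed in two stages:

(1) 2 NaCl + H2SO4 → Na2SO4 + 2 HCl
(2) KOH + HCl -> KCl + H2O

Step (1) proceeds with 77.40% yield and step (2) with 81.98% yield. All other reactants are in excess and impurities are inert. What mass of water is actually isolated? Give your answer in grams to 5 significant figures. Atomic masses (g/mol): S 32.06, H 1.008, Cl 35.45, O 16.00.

48.943 g

Pure H2SO4 = 228.53 × 0.9187 = 209.951 g.
M(H2SO4) = 2(1.008) + 32.06 + 4(16.00) = 98.076 g/mol.
M(H2O) = 2(1.008) + 16.00 = 18.016 g/mol.
n(H2SO4) = 209.951 / 98.076 = 2.14069 mol.
Step 1 (H2SO4:HCl = 1:2): theoretical n(HCl) = 4.28138 mol; at 77.40% yield, n(HCl) = 3.31379 mol.
Step 2 (HCl:H2O = 1:1): theoretical n(H2O) = 3.31379 mol, so theoretical mass = 3.31379 × 18.016 = 59.7013 g.
At 81.98% yield, actual mass of H2O = 59.7013 × 0.8198 = 48.9431 g.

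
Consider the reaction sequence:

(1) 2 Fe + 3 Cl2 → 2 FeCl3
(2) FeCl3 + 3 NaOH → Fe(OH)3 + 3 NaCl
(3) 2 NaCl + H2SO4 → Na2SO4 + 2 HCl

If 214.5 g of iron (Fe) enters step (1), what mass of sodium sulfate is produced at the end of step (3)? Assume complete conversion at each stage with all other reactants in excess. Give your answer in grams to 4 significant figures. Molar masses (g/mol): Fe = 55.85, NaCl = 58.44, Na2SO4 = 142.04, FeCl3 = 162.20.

818.3 g

n(Fe) = 214.5 / 55.85 = 3.8406 mol.
Reaction (1): Fe→FeCl3 ratio 2:2 ⇒ n(FeCl3) = 3.8406 mol.
Reaction (2): FeCl3→NaCl ratio 1:3 ⇒ n(NaCl) = 11.522 mol.
Reaction (3): NaCl→Na2SO4 ratio 2:1 ⇒ n(Na2SO4) = 5.7610 mol.
Mass of Na2SO4 = 5.7610 × 142.04 = 818.29 g.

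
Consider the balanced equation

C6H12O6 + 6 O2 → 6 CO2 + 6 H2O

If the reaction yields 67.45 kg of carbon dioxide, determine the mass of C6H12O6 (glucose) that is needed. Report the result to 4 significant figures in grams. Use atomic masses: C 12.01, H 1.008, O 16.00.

46020 g

M(CO2) = 12.01 + 2(16.00) = 44.01 g/mol.
M(C6H12O6) = 6(12.01) + 12(1.008) + 6(16.00) = 180.156 g/mol.
Convert: 67.45 kg = 67450 g.
n(CO2) = 67450 g / 44.01 g/mol = 1532.6 mol.
From the equation the CO2:C6H12O6 mole ratio is 6:1, so n(C6H12O6) = 1532.6 × 1/6 = 255.43 mol.
Mass of C6H12O6 = 255.43 mol × 180.156 g/mol = 46018 g.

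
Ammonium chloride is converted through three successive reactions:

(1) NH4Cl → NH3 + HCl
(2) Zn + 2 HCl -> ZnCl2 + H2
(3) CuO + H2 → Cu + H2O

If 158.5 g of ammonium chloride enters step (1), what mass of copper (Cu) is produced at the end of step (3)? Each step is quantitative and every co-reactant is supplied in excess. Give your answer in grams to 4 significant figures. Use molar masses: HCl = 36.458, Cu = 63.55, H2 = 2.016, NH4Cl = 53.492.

94.15 g

n(NH4Cl) = 158.5 / 53.492 = 2.9631 mol.
Reaction (1): NH4Cl→HCl ratio 1:1 ⇒ n(HCl) = 2.9631 mol.
Reaction (2): HCl→H2 ratio 2:1 ⇒ n(H2) = 1.4815 mol.
Reaction (3): H2→Cu ratio 1:1 ⇒ n(Cu) = 1.4815 mol.
Mass of Cu = 1.4815 × 63.55 = 94.151 g.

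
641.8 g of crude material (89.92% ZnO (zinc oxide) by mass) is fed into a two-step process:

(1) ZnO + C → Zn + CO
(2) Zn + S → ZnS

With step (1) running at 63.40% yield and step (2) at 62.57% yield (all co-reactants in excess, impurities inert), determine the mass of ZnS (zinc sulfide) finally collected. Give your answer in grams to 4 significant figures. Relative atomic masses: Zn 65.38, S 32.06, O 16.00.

274.1 g

Pure ZnO = 641.8 × 0.8992 = 577.11 g.
M(ZnO) = 65.38 + 16.00 = 81.38 g/mol.
M(ZnS) = 65.38 + 32.06 = 97.44 g/mol.
n(ZnO) = 577.11 / 81.38 = 7.0915 mol.
Step 1 (ZnO:Zn = 1:1): theoretical n(Zn) = 7.0915 mol; at 63.40% yield, n(Zn) = 4.4960 mol.
Step 2 (Zn:ZnS = 1:1): theoretical n(ZnS) = 4.4960 mol, so theoretical mass = 4.4960 × 97.44 = 438.09 g.
At 62.57% yield, actual mass of ZnS = 438.09 × 0.6257 = 274.11 g.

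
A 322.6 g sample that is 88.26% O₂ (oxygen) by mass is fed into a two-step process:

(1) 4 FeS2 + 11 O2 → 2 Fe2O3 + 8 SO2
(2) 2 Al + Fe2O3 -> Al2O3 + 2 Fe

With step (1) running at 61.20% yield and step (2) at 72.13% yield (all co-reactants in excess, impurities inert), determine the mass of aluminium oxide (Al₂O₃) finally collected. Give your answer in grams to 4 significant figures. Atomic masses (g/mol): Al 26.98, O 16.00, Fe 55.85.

72.81 g

Pure O2 = 322.6 × 0.8826 = 284.73 g.
M(O2) = 2(16.00) = 32.00 g/mol.
M(Al2O3) = 2(26.98) + 3(16.00) = 101.96 g/mol.
n(O2) = 284.73 / 32.00 = 8.8977 mol.
Step 1 (O2:Fe2O3 = 11:2): theoretical n(Fe2O3) = 1.6178 mol; at 61.20% yield, n(Fe2O3) = 0.99007 mol.
Step 2 (Fe2O3:Al2O3 = 1:1): theoretical n(Al2O3) = 0.99007 mol, so theoretical mass = 0.99007 × 101.96 = 100.95 g.
At 72.13% yield, actual mass of Al2O3 = 100.95 × 0.7213 = 72.814 g.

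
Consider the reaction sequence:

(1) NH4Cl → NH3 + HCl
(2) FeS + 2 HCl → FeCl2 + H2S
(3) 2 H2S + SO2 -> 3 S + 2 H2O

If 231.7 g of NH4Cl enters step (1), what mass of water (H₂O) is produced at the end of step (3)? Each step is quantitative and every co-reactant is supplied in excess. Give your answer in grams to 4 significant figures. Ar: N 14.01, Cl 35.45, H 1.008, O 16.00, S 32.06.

39.02 g

M(NH4Cl) = 14.01 + 4(1.008) + 35.45 = 53.492 g/mol.
M(H2O) = 2(1.008) + 16.00 = 18.016 g/mol.
n(NH4Cl) = 231.7 / 53.492 = 4.3315 mol.
Reaction (1): NH4Cl→HCl ratio 1:1 ⇒ n(HCl) = 4.3315 mol.
Reaction (2): HCl→H2S ratio 2:1 ⇒ n(H2S) = 2.1657 mol.
Reaction (3): H2S→H2O ratio 2:2 ⇒ n(H2O) = 2.1657 mol.
Mass of H2O = 2.1657 × 18.016 = 39.018 g.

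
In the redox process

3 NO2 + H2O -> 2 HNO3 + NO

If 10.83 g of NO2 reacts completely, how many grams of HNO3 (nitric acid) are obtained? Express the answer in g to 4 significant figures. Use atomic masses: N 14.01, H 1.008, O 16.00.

9.889 g

M(NO2) = 14.01 + 2(16.00) = 46.01 g/mol.
M(HNO3) = 1.008 + 14.01 + 3(16.00) = 63.018 g/mol.
n(NO2) = 10.830 g / 46.01 g/mol = 0.23538 mol.
From the equation the NO2:HNO3 mole ratio is 3:2, so n(HNO3) = 0.23538 × 2/3 = 0.15692 mol.
Mass of HNO3 = 0.15692 mol × 63.018 g/mol = 9.8889 g.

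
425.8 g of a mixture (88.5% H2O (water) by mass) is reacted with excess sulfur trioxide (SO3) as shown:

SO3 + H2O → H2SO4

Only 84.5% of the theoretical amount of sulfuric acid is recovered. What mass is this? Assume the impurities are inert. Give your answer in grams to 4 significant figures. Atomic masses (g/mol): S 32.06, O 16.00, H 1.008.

1733 g

Pure H2O available = 425.8 g × 0.885 = 376.83 g.
M(H2O) = 2(1.008) + 16.00 = 18.016 g/mol.
M(H2SO4) = 2(1.008) + 32.06 + 4(16.00) = 98.076 g/mol.
n(H2O) = 376.83 g / 18.016 g/mol = 20.917 mol.
From the equation the H2O:H2SO4 mole ratio is 1:1, so n(H2SO4) = 20.917 × 1/1 = 20.917 mol.
Mass of H2SO4 = 20.917 mol × 98.076 g/mol = 2051.4 g.
Actual mass collected = 2051.4 g × 0.845 = 1733.4 g.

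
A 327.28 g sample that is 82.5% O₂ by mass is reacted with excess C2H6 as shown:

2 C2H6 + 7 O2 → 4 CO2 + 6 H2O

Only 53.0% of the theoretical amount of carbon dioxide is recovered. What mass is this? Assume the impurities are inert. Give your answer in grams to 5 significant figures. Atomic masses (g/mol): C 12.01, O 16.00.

Pure O2 available = 327.28 g × 0.825 = 270.006 g.
M(O2) = 2(16.00) = 32.00 g/mol.
M(CO2) = 12.01 + 2(16.00) = 44.01 g/mol.
n(O2) = 270.006 g / 32.00 g/mol = 8.43769 mol.
From the equation the O2:CO2 mole ratio is 7:4, so n(CO2) = 8.43769 × 4/7 = 4.82154 mol.
Mass of CO2 = 4.82154 mol × 44.01 g/mol = 212.196 g.
Actual mass collected = 212.196 g × 0.530 = 112.464 g.

112.46 g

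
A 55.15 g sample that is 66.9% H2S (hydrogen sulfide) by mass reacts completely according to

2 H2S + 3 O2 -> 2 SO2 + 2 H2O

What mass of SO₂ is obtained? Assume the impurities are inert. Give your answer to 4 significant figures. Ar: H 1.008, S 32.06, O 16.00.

69.36 g

Mass of pure H2S = 55.15 g × 0.669 = 36.895 g.
M(H2S) = 2(1.008) + 32.06 = 34.076 g/mol.
M(SO2) = 32.06 + 2(16.00) = 64.06 g/mol.
n(H2S) = 36.895 g / 34.076 g/mol = 1.0827 mol.
From the equation the H2S:SO2 mole ratio is 2:2, so n(SO2) = 1.0827 × 2/2 = 1.0827 mol.
Mass of SO2 = 1.0827 mol × 64.06 g/mol = 69.360 g.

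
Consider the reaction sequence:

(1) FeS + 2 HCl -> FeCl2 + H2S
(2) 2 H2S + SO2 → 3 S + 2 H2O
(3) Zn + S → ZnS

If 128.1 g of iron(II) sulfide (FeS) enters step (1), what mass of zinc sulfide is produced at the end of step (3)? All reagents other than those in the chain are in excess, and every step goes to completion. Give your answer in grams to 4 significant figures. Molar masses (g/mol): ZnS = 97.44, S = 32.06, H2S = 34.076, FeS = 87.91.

n(FeS) = 128.1 / 87.91 = 1.4572 mol.
Reaction (1): FeS→H2S ratio 1:1 ⇒ n(H2S) = 1.4572 mol.
Reaction (2): H2S→S ratio 2:3 ⇒ n(S) = 2.1858 mol.
Reaction (3): S→ZnS ratio 1:1 ⇒ n(ZnS) = 2.1858 mol.
Mass of ZnS = 2.1858 × 97.44 = 212.98 g.

213.0 g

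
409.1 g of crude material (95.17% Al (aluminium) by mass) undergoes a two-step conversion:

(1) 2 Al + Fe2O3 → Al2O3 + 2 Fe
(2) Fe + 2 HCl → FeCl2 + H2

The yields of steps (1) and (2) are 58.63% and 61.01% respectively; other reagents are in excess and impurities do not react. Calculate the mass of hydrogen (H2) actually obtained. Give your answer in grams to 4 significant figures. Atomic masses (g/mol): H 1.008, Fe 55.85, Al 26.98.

10.41 g

Pure Al = 409.1 × 0.9517 = 389.34 g.
M(Al) = 26.98 g/mol.
M(H2) = 2(1.008) = 2.016 g/mol.
n(Al) = 389.34 / 26.98 = 14.431 mol.
Step 1 (Al:Fe = 2:2): theoretical n(Fe) = 14.431 mol; at 58.63% yield, n(Fe) = 8.4607 mol.
Step 2 (Fe:H2 = 1:1): theoretical n(H2) = 8.4607 mol, so theoretical mass = 8.4607 × 2.016 = 17.057 g.
At 61.01% yield, actual mass of H2 = 17.057 × 0.6101 = 10.406 g.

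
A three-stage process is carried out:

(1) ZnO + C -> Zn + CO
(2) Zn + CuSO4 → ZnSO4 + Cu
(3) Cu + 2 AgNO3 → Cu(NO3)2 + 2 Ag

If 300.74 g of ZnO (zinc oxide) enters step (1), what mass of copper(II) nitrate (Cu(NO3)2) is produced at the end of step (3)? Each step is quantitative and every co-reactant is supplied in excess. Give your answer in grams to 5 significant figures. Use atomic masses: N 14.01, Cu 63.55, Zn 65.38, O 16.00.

693.17 g

M(ZnO) = 65.38 + 16.00 = 81.38 g/mol.
M(Cu(NO3)2) = 63.55 + 2(14.01) + 6(16.00) = 187.57 g/mol.
n(ZnO) = 300.74 / 81.38 = 3.69550 mol.
Reaction (1): ZnO→Zn ratio 1:1 ⇒ n(Zn) = 3.69550 mol.
Reaction (2): Zn→Cu ratio 1:1 ⇒ n(Cu) = 3.69550 mol.
Reaction (3): Cu→Cu(NO3)2 ratio 1:1 ⇒ n(Cu(NO3)2) = 3.69550 mol.
Mass of Cu(NO3)2 = 3.69550 × 187.57 = 693.165 g.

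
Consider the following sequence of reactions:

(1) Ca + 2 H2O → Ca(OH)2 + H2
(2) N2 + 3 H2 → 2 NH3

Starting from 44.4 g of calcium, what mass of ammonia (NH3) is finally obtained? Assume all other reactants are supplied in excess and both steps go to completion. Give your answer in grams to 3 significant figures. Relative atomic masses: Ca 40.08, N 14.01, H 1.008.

12.6 g

M(Ca) = 40.08 g/mol.
M(NH3) = 14.01 + 3(1.008) = 17.034 g/mol.
n(Ca) = 44.40 / 40.08 = 1.108 mol.
Step 1 gives a 1:1 ratio of Ca to H2, so n(H2) = 1.108 mol.
In step 2 the H2:NH3 ratio is 3:2, so n(NH3) = 0.7385 mol.
Mass of NH3 = 0.7385 × 17.034 = 12.58 g.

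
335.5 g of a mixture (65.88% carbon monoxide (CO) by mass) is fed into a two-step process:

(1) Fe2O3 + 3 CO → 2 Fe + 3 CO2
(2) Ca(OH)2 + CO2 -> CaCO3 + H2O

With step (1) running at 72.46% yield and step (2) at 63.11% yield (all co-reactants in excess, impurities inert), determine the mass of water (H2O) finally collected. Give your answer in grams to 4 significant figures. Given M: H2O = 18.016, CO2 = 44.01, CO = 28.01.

65.01 g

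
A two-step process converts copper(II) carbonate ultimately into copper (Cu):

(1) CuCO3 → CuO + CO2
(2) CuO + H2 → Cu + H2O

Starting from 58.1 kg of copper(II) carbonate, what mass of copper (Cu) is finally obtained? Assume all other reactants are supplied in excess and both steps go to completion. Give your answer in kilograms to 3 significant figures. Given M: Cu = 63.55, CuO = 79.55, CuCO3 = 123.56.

29.9 kg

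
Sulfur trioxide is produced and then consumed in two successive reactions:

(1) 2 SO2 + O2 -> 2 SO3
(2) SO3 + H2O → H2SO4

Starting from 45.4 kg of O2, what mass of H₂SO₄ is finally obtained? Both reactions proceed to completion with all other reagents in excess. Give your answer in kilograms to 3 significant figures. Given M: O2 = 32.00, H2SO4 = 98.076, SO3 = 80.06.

45.4 kg = 45400 g.
n(O2) = 45400 / 32.00 = 1419 mol.
Step 1 gives a 1:2 ratio of O2 to SO3, so n(SO3) = 2838 mol.
In step 2 the SO3:H2SO4 ratio is 1:1, so n(H2SO4) = 2838 mol.
Mass of H2SO4 = 2838 × 98.076 = 278300 g = 278 kg.

278 kg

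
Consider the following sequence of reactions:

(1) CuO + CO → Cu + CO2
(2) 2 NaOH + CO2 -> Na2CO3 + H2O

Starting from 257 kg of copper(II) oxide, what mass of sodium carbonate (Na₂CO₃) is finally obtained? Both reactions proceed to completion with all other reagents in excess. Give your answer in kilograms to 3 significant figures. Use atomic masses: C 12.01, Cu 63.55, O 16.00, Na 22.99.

M(CuO) = 63.55 + 16.00 = 79.55 g/mol.
M(Na2CO3) = 2(22.99) + 12.01 + 3(16.00) = 105.99 g/mol.
257 kg = 257000 g.
n(CuO) = 257000 / 79.55 = 3231 mol.
Step 1 gives a 1:1 ratio of CuO to CO2, so n(CO2) = 3231 mol.
In step 2 the CO2:Na2CO3 ratio is 1:1, so n(Na2CO3) = 3231 mol.
Mass of Na2CO3 = 3231 × 105.99 = 342400 g = 342 kg.

342 kg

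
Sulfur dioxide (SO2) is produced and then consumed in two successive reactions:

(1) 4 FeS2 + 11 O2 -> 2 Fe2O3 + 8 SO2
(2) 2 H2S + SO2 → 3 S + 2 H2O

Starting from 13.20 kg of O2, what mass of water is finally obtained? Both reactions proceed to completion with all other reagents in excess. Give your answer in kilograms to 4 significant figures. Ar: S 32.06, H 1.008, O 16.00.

10.81 kg

M(O2) = 2(16.00) = 32.00 g/mol.
M(H2O) = 2(1.008) + 16.00 = 18.016 g/mol.
13.20 kg = 13200 g.
n(O2) = 13200 / 32.00 = 412.50 mol.
Step 1 gives a 11:8 ratio of O2 to SO2, so n(SO2) = 300.00 mol.
In step 2 the SO2:H2O ratio is 1:2, so n(H2O) = 600.00 mol.
Mass of H2O = 600.00 × 18.016 = 10810 g = 10.81 kg.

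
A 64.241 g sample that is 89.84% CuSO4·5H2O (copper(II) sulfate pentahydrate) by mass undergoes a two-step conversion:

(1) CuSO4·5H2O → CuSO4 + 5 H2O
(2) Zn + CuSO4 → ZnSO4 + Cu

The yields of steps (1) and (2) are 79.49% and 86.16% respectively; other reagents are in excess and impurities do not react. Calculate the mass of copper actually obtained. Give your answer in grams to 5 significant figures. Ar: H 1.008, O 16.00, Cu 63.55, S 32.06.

10.060 g

Pure CuSO4·5H2O = 64.241 × 0.8984 = 57.7141 g.
M(CuSO4·5H2O) = 63.55 + 32.06 + 9(16.00) + 10(1.008) = 249.69 g/mol.
M(Cu) = 63.55 g/mol.
n(CuSO4·5H2O) = 57.7141 / 249.69 = 0.231143 mol.
Step 1 (CuSO4·5H2O:CuSO4 = 1:1): theoretical n(CuSO4) = 0.231143 mol; at 79.49% yield, n(CuSO4) = 0.183736 mol.
Step 2 (CuSO4:Cu = 1:1): theoretical n(Cu) = 0.183736 mol, so theoretical mass = 0.183736 × 63.55 = 11.6764 g.
At 86.16% yield, actual mass of Cu = 11.6764 × 0.8616 = 10.0604 g.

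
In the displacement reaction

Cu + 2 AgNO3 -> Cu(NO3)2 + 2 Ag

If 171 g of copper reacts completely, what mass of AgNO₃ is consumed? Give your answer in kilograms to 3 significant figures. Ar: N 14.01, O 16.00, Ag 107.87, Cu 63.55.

M(Cu) = 63.55 g/mol.
M(AgNO3) = 107.87 + 14.01 + 3(16.00) = 169.88 g/mol.
n(Cu) = 171.0 g / 63.55 g/mol = 2.691 mol.
From the equation the Cu:AgNO3 mole ratio is 1:2, so n(AgNO3) = 2.691 × 2/1 = 5.382 mol.
Mass of AgNO3 = 5.382 mol × 169.88 g/mol = 914.2 g.
Converting to kg: 914.2 g = 0.914 kg.

0.914 kg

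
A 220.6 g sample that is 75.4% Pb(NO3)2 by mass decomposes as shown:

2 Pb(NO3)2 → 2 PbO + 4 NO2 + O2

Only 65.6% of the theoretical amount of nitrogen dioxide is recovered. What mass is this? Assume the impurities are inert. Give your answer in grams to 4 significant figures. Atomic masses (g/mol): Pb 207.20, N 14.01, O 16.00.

30.31 g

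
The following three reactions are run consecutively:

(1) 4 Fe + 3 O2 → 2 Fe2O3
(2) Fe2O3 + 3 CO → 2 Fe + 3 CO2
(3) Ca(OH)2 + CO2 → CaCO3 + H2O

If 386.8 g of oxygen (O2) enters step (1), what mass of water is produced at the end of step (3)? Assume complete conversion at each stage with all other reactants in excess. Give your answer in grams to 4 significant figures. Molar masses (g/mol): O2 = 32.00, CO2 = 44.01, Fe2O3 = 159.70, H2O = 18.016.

n(O2) = 386.8 / 32.00 = 12.088 mol.
Reaction (1): O2→Fe2O3 ratio 3:2 ⇒ n(Fe2O3) = 8.0583 mol.
Reaction (2): Fe2O3→CO2 ratio 1:3 ⇒ n(CO2) = 24.175 mol.
Reaction (3): CO2→H2O ratio 1:1 ⇒ n(H2O) = 24.175 mol.
Mass of H2O = 24.175 × 18.016 = 435.54 g.

435.5 g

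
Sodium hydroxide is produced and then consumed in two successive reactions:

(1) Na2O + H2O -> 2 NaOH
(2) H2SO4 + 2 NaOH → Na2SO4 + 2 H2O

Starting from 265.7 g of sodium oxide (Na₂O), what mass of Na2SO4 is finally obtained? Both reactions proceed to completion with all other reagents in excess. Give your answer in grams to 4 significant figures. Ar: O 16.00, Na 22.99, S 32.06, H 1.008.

608.9 g

M(Na2O) = 2(22.99) + 16.00 = 61.98 g/mol.
M(Na2SO4) = 2(22.99) + 32.06 + 4(16.00) = 142.04 g/mol.
n(Na2O) = 265.70 / 61.98 = 4.2869 mol.
Step 1 gives a 1:2 ratio of Na2O to NaOH, so n(NaOH) = 8.5737 mol.
In step 2 the NaOH:Na2SO4 ratio is 2:1, so n(Na2SO4) = 4.2869 mol.
Mass of Na2SO4 = 4.2869 × 142.04 = 608.91 g.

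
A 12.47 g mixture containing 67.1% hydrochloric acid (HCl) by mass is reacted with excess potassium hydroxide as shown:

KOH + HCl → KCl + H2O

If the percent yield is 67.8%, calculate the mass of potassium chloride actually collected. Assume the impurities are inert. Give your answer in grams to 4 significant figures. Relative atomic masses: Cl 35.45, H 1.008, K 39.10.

11.60 g

Pure HCl available = 12.47 g × 0.671 = 8.3674 g.
M(HCl) = 1.008 + 35.45 = 36.458 g/mol.
M(KCl) = 39.10 + 35.45 = 74.55 g/mol.
n(HCl) = 8.3674 g / 36.458 g/mol = 0.22951 mol.
From the equation the HCl:KCl mole ratio is 1:1, so n(KCl) = 0.22951 × 1/1 = 0.22951 mol.
Mass of KCl = 0.22951 mol × 74.55 g/mol = 17.110 g.
Actual mass collected = 17.110 g × 0.678 = 11.600 g.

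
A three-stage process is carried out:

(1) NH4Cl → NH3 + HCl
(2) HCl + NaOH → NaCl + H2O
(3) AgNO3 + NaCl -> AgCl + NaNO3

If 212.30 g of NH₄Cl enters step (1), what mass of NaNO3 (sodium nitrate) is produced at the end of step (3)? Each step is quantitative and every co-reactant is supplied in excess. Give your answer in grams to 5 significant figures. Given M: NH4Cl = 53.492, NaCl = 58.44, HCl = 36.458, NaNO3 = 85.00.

337.35 g

n(NH4Cl) = 212.30 / 53.492 = 3.96882 mol.
Reaction (1): NH4Cl→HCl ratio 1:1 ⇒ n(HCl) = 3.96882 mol.
Reaction (2): HCl→NaCl ratio 1:1 ⇒ n(NaCl) = 3.96882 mol.
Reaction (3): NaCl→NaNO3 ratio 1:1 ⇒ n(NaNO3) = 3.96882 mol.
Mass of NaNO3 = 3.96882 × 85.00 = 337.350 g.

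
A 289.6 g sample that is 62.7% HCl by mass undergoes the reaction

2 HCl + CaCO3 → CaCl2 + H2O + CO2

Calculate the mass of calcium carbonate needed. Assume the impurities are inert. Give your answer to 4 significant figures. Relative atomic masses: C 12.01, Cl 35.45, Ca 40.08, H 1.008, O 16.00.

Mass of pure HCl = 289.6 g × 0.627 = 181.58 g.
M(HCl) = 1.008 + 35.45 = 36.458 g/mol.
M(CaCO3) = 40.08 + 12.01 + 3(16.00) = 100.09 g/mol.
n(HCl) = 181.58 g / 36.458 g/mol = 4.9805 mol.
From the equation the HCl:CaCO3 mole ratio is 2:1, so n(CaCO3) = 4.9805 × 1/2 = 2.4903 mol.
Mass of CaCO3 = 2.4903 mol × 100.09 g/mol = 249.25 g.

249.2 g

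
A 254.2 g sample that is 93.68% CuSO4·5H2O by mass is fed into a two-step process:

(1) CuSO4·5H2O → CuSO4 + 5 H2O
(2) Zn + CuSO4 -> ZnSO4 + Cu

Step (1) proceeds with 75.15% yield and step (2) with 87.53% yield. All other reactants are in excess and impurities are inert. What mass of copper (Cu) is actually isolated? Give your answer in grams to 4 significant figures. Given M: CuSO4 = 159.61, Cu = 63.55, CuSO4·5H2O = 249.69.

39.87 g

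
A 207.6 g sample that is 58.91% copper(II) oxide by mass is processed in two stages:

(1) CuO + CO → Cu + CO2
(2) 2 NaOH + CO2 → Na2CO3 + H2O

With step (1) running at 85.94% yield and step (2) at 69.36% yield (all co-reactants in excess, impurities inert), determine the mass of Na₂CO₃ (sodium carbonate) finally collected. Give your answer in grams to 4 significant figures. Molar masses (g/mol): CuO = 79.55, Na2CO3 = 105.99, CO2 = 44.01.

97.13 g

Pure CuO = 207.6 × 0.5891 = 122.30 g.
n(CuO) = 122.30 / 79.55 = 1.5374 mol.
Step 1 (CuO:CO2 = 1:1): theoretical n(CO2) = 1.5374 mol; at 85.94% yield, n(CO2) = 1.3212 mol.
Step 2 (CO2:Na2CO3 = 1:1): theoretical n(Na2CO3) = 1.3212 mol, so theoretical mass = 1.3212 × 105.99 = 140.03 g.
At 69.36% yield, actual mass of Na2CO3 = 140.03 × 0.6936 = 97.128 g.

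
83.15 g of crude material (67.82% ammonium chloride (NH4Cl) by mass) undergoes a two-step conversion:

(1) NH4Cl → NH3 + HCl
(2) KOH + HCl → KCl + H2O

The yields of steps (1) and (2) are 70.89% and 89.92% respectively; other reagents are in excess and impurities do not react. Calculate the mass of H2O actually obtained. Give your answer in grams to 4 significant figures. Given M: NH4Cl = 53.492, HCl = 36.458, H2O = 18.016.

Pure NH4Cl = 83.15 × 0.6782 = 56.392 g.
n(NH4Cl) = 56.392 / 53.492 = 1.0542 mol.
Step 1 (NH4Cl:HCl = 1:1): theoretical n(HCl) = 1.0542 mol; at 70.89% yield, n(HCl) = 0.74734 mol.
Step 2 (HCl:H2O = 1:1): theoretical n(H2O) = 0.74734 mol, so theoretical mass = 0.74734 × 18.016 = 13.464 g.
At 89.92% yield, actual mass of H2O = 13.464 × 0.8992 = 12.107 g.

12.11 g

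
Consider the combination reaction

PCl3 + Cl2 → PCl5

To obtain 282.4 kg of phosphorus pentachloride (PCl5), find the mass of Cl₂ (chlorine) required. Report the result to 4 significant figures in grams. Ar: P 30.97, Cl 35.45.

96160 g

M(PCl5) = 30.97 + 5(35.45) = 208.22 g/mol.
M(Cl2) = 2(35.45) = 70.90 g/mol.
Convert: 282.4 kg = 282400 g.
n(PCl5) = 282400 g / 208.22 g/mol = 1356.3 mol.
From the equation the PCl5:Cl2 mole ratio is 1:1, so n(Cl2) = 1356.3 × 1/1 = 1356.3 mol.
Mass of Cl2 = 1356.3 mol × 70.90 g/mol = 96159 g.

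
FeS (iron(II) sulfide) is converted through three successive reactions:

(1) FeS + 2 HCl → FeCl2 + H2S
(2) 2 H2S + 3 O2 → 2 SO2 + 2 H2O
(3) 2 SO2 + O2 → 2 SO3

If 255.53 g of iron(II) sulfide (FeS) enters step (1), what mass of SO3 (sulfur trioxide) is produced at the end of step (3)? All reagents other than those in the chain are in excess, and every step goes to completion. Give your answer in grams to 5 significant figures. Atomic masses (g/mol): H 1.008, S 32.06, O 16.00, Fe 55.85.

232.71 g

M(FeS) = 55.85 + 32.06 = 87.91 g/mol.
M(SO3) = 32.06 + 3(16.00) = 80.06 g/mol.
n(FeS) = 255.53 / 87.91 = 2.90672 mol.
Reaction (1): FeS→H2S ratio 1:1 ⇒ n(H2S) = 2.90672 mol.
Reaction (2): H2S→SO2 ratio 2:2 ⇒ n(SO2) = 2.90672 mol.
Reaction (3): SO2→SO3 ratio 2:2 ⇒ n(SO3) = 2.90672 mol.
Mass of SO3 = 2.90672 × 80.06 = 232.712 g.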